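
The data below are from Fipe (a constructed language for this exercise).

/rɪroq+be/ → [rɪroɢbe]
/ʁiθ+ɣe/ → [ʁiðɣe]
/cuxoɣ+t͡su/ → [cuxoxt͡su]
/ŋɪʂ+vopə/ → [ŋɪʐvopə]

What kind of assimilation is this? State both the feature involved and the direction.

regressive voicing assimilation

The segment that alternates is /q/, which surfaces as [ɢ] when adjacent to /b/.
/q/ is voiceless while /b/ is voiced; the output [ɢ] is voiced, matching the trigger — so the feature that spreads is voicing.
Place and manner are unchanged, so the assimilation is partial, not total.
The other alternating forms pattern the same way: /θ/ → [ð] before /ɣ/ (voiceless → voiced, matching voiced); /ɣ/ → [x] before /t͡s/ (voiced → voiceless, matching voiceless); /ʂ/ → [ʐ] before /v/ (voiceless → voiced, matching voiced) — only voicing changes, and always toward the following segment.
The trigger is the following segment, so the direction is regressive (anticipatory).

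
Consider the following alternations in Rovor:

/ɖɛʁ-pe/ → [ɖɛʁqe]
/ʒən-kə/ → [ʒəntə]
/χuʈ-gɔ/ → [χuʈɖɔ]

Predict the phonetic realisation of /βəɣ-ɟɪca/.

The data show progressive place assimilation: /p/ → [q] after /ʁ/; /k/ → [t] after /n/; /g/ → [ɖ] after /ʈ/. In each pair only place changes, matching the preceding consonant, while manner and voice stay constant.
The rule targets /ɟ/ (voiced palatal stop), which sits after the trigger /ɣ/ (velar).
A voiced velar stop is [g], so the surface segment is [g].

[βəɣgɪca]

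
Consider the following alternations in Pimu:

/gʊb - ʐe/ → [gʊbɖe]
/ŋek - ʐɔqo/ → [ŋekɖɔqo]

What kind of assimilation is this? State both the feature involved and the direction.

progressive manner assimilation

The segment that alternates is /ʐ/, which surfaces as [ɖ] when adjacent to /b/.
/ʐ/ is a fricative while /b/ is a stop; the output [ɖ] is a stop, matching the trigger — so the feature that spreads is manner.
Place and voice are unchanged, so the assimilation is partial, not total.
The same holds elsewhere in the data: /ʐ/ → [ɖ] after /k/ (fricative → stop, matching a stop) — only manner changes, and always toward the preceding segment.
Since the segment that changes follows the conditioning segment, the assimilation is progressive.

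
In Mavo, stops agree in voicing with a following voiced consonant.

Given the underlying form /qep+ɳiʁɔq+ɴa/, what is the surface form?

/p/ is a voiceless bilabial stop. The following trigger /ɳ/ is voiced, so /p/ must become voiced as well.
Changing only its voicing to voiced gives [b] — the voiced bilabial stop.
At the second juncture, /q/ likewise becomes [ɢ] adjacent to /ɴ/.

[qebɳiʁɔɢɴa]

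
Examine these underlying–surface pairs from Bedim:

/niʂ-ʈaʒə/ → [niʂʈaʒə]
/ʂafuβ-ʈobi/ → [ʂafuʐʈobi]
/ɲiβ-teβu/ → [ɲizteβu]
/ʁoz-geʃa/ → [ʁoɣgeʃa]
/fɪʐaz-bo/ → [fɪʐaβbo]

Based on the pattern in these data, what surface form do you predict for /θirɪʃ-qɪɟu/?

The data show regressive place assimilation: /β/ → [ʐ] before /ʈ/; /β/ → [z] before /t/; /z/ → [ɣ] before /g/; /z/ → [β] before /b/. In each pair only place changes, matching the following consonant, while manner and voice stay constant.
Nothing changes in [niʂʈaʒə]: there the adjacent consonants already agree in place (/ʂ/ and /ʈ/ are both retroflex), so this form is consistent with the same rule.
/ʃ/ is a voiceless postalveolar fricative. The following trigger /q/ is uvular, so /ʃ/ must become uvular as well.
Changing only its place to uvular gives [χ] — the voiceless uvular fricative.

[θirɪχqɪɟu]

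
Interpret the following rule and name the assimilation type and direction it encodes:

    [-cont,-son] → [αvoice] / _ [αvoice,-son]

The rule copies [voice] from the environment onto the target, so the assimilating feature is voicing.
Since the environment is written after the underscore, the trigger follows the target; the direction is regressive.

regressive voicing assimilation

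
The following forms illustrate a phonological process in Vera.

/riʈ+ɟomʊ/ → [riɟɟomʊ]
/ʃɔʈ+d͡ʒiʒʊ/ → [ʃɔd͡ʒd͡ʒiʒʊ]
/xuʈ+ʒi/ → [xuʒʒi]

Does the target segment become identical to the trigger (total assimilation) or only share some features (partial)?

total assimilation

The segment that alternates is /ʈ/, which surfaces as [ɟ] when adjacent to /ɟ/.
The output [ɟ] is identical to the trigger /ɟ/ — every feature (place, manner, voicing) has been copied — so this is total assimilation.
The remaining alternations confirm this: /ʈ/ → [d͡ʒ] before /d͡ʒ/; /ʈ/ → [ʒ] before /ʒ/ — in each case the output is a copy of the following consonant.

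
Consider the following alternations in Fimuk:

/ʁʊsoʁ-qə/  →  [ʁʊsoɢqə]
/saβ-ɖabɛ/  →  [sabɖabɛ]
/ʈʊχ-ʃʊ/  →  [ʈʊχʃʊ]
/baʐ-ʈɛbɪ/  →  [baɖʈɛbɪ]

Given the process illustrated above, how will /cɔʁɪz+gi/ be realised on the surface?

[cɔʁɪdgi]

The data show regressive manner assimilation: /ʁ/ → [ɢ] before /q/; /β/ → [b] before /ɖ/; /ʐ/ → [ɖ] before /ʈ/. In each pair only manner changes, matching the following consonant, while place and voice stay constant.
Nothing changes in [ʈʊχʃʊ]: there the adjacent consonants already agree in manner (/χ/ and /ʃ/ are both fricatives), so this form is consistent with the same rule.
The rule targets /z/ (voiced alveolar fricative), which sits before the trigger /g/ (stop).
Changing only its manner to stop gives [d] — the voiced alveolar stop.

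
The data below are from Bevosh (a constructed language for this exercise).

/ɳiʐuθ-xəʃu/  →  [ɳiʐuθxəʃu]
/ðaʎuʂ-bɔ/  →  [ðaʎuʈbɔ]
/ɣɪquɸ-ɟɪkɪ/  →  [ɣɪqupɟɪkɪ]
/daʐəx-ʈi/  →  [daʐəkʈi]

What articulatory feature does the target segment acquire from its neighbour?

manner

The segment that alternates is /ʂ/, which surfaces as [ʈ] when adjacent to /b/.
The change fricative → stop matches the manner of the following /b/, identifying this as manner assimilation.
Checking the remaining alternations: /ɸ/ → [p] before /ɟ/ (fricative → stop, matching a stop); /x/ → [k] before /ʈ/ (fricative → stop, matching a stop) — only manner changes, and always toward the following segment.
No alternation appears in [ɳiʐuθxəʃu]: there the adjacent consonants already agree in manner (/θ/ and /x/ are both fricatives), so this form is consistent with the same rule.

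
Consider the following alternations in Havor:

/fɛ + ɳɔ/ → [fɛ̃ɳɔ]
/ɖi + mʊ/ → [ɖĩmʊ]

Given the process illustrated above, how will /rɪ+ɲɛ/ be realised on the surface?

The data show regressive nasality assimilation (vowel nasalisation): /ɛ/ → [ɛ̃] before /ɳ/; /i/ → [ĩ] before /m/ — a vowel is nasalised by an immediately following nasal consonant.
/ɪ/ sits next to the nasal /ɲ/ and is therefore nasalised to [ɪ̃].

[rɪ̃ɲɛ]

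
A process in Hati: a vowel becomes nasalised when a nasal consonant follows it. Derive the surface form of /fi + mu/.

/i/ sits next to the nasal /m/ and is therefore nasalised to [ĩ].

[fĩmu]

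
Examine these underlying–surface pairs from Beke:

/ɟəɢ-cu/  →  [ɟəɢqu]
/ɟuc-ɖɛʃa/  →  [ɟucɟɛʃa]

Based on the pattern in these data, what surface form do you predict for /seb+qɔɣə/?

[sebpɔɣə]

The data show progressive place assimilation: /c/ → [q] after /ɢ/; /ɖ/ → [ɟ] after /c/. In each pair only place changes, matching the preceding consonant, while manner and voice stay constant.
The rule targets /q/ (voiceless uvular stop), which sits after the trigger /b/ (bilabial).
Changing only its place to bilabial gives [p] — the voiceless bilabial stop.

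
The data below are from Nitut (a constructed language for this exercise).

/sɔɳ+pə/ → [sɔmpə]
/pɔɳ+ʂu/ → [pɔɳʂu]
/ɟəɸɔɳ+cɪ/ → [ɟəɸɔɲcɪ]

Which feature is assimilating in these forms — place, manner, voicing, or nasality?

place

Underlying /ɳ/ is realised as [m] next to /p/; /p/ itself does not change.
The change retroflex → bilabial matches the place of the following /p/, identifying this as place assimilation.
The same holds elsewhere in the data: /ɳ/ → [ɲ] before /c/ (retroflex → palatal, matching palatal) — only place changes, and always toward the following segment.
No alternation appears in [pɔɳʂu]: there the adjacent consonants already agree in place (/ɳ/ and /ʂ/ are both retroflex), so this form is consistent with the same rule.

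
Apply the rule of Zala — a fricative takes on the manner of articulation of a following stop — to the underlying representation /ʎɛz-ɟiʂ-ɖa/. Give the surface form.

The rule targets /z/ (voiced alveolar fricative), which sits before the trigger /ɟ/ (stop).
A voiced alveolar stop is [d], so the surface segment is [d].
The same rule applies at the second boundary: /ʂ/ → [ʈ] next to /ɖ/.

[ʎɛdɟiʈɖa]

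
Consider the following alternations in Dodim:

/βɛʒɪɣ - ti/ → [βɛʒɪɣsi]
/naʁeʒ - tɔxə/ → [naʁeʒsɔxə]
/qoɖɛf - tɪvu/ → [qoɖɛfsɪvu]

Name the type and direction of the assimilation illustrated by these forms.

progressive manner assimilation

Comparing underlying and surface forms, /t/ → [s] is the alternation; the neighbouring /ɣ/ is constant.
/t/ is a stop while /ɣ/ is a fricative; the output [s] is a fricative, matching the trigger — so the feature that spreads is manner.
Place and voice are unchanged, so the assimilation is partial, not total.
The other alternating forms pattern the same way: /t/ → [s] after /ʒ/ (stop → fricative, matching a fricative); /t/ → [s] after /f/ (stop → fricative, matching a fricative) — only manner changes, and always toward the preceding segment.
Since the segment that changes follows the conditioning segment, the assimilation is progressive.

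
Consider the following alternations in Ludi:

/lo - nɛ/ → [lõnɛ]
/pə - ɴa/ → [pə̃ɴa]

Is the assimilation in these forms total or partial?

The vowel /o/ surfaces as nasalised [õ] next to the following nasal /n/ — it has acquired the [+nasal] feature of its neighbour.
Likewise in the remaining data: /ə/ → [ə̃] before /ɴ/ — each time a vowel is nasalised next to a following nasal.

partial assimilation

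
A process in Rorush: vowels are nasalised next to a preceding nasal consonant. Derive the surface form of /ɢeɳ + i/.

[ɢeɳĩ]

/i/ sits next to the nasal /ɳ/ and is therefore nasalised to [ĩ].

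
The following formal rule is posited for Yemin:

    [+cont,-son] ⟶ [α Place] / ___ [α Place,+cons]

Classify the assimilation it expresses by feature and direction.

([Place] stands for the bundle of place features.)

regressive place assimilation

The shared variable α links the value of the place features (abbreviated [Place]) on the target to the same value on the neighbouring segment, so place is the feature that assimilates.
Since the environment is written after the underscore, the trigger follows the target; the direction is regressive.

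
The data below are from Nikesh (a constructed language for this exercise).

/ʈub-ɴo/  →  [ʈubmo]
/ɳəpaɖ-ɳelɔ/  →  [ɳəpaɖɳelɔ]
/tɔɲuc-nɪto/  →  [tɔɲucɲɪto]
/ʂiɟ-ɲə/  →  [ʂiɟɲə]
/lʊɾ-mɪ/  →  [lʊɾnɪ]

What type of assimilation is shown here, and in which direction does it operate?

Comparing underlying and surface forms, /ɴ/ → [m] is the alternation; the neighbouring /b/ is constant.
The change uvular → bilabial matches the place of the preceding /b/, identifying this as place assimilation.
Manner and voice are unchanged, so the assimilation is partial, not total.
The same holds elsewhere in the data: /n/ → [ɲ] after /c/ (alveolar → palatal, matching palatal); /m/ → [n] after /ɾ/ (bilabial → alveolar, matching alveolar) — only place changes, and always toward the preceding segment.
No alternation appears in [ɳəpaɖɳelɔ], [ʂiɟɲə]: there the adjacent consonants already agree in place (/ɳ/ and /ɖ/ are both retroflex; /ɲ/ and /ɟ/ are both palatal), so these forms are consistent with the same rule.
Since the segment that changes follows the conditioning segment, the assimilation is progressive.

progressive place assimilation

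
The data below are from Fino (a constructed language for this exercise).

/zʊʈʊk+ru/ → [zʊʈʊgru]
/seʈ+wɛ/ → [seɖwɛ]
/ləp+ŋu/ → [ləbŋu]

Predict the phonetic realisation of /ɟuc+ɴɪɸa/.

[ɟuɟɴɪɸa]

The data show regressive voicing assimilation: /k/ → [g] before /r/; /ʈ/ → [ɖ] before /w/; /p/ → [b] before /ŋ/. In each pair only voicing changes, matching the following consonant, while place and manner stay constant.
The rule targets /c/ (voiceless palatal stop), which sits before the trigger /ɴ/ (voiced).
A voiced palatal stop is [ɟ], so the surface segment is [ɟ].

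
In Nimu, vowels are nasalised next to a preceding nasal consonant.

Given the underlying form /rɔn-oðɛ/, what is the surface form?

[rɔnõðɛ]

/o/ sits next to the nasal /n/ and is therefore nasalised to [õ].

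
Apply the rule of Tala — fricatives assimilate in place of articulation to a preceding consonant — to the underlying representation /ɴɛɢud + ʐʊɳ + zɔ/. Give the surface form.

The rule targets /ʐ/ (voiced retroflex fricative), which sits after the trigger /d/ (alveolar).
The voiced alveolar fricative is [z], so /ʐ/ → [z].
The same rule applies at the second boundary: /z/ → [ʐ] next to /ɳ/.

[ɴɛɢudzʊɳʐɔ]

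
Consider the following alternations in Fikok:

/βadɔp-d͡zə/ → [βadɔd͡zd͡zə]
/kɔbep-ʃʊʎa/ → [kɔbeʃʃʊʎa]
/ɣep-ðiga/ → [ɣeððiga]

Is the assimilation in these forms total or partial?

total assimilation

The segment that alternates is /p/, which surfaces as [d͡z] when adjacent to /d͡z/.
The output [d͡z] is identical to the trigger /d͡z/ — every feature (place, manner, voicing) has been copied — so this is total assimilation.
The remaining alternations confirm this: /p/ → [ʃ] before /ʃ/; /p/ → [ð] before /ð/ — in each case the output is a copy of the following consonant.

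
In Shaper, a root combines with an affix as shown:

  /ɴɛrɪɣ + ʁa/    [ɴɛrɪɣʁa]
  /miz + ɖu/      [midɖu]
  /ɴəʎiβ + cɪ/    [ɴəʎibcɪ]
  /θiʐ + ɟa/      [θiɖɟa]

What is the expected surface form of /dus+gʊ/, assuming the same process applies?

[dutgʊ]

The data show regressive manner assimilation: /z/ → [d] before /ɖ/; /β/ → [b] before /c/; /ʐ/ → [ɖ] before /ɟ/. In each pair only manner changes, matching the following consonant, while place and voice stay constant.
No alternation appears in [ɴɛrɪɣʁa]: there the adjacent consonants already agree in manner (/ɣ/ and /ʁ/ are both fricatives), so this form is consistent with the same rule.
/s/ is a voiceless alveolar fricative. The following trigger /g/ is a stop, so /s/ must become a stop as well.
The voiceless alveolar stop is [t], so /s/ → [t].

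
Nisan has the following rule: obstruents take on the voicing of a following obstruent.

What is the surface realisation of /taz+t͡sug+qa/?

[tast͡sukqa]

The rule targets /z/ (voiced alveolar fricative), which sits before the trigger /t͡s/ (voiceless).
The voiceless alveolar fricative is [s], so /z/ → [s].
At the second juncture, /g/ likewise becomes [k] adjacent to /q/.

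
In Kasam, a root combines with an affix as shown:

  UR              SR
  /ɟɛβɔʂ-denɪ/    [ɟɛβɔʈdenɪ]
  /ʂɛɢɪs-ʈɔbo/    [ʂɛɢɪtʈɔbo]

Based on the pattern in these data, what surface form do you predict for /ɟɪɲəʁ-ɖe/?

The data show regressive manner assimilation: /ʂ/ → [ʈ] before /d/; /s/ → [t] before /ʈ/. In each pair only manner changes, matching the following consonant, while place and voice stay constant.
/ʁ/ is a voiced uvular fricative. The following trigger /ɖ/ is a stop, so /ʁ/ must become a stop as well.
Changing only its manner to stop gives [ɢ] — the voiced uvular stop.

[ɟɪɲəɢɖe]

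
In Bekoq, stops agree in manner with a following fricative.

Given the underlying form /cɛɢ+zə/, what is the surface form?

[cɛʁzə]

/ɢ/ is a voiced uvular stop. The following trigger /z/ is a fricative, so /ɢ/ must become a fricative as well.
The voiced uvular fricative is [ʁ], so /ɢ/ → [ʁ].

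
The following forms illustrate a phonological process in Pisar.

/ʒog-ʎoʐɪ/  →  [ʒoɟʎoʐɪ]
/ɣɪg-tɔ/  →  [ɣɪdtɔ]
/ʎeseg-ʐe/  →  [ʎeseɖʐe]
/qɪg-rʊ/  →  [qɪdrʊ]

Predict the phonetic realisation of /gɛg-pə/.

The data show regressive place assimilation: /g/ → [ɟ] before /ʎ/; /g/ → [d] before /t/; /g/ → [ɖ] before /ʐ/; /g/ → [d] before /r/. In each pair only place changes, matching the following consonant, while manner and voice stay constant.
The rule targets /g/ (voiced velar stop), which sits before the trigger /p/ (bilabial).
The voiced bilabial stop is [b], so /g/ → [b].

[gɛbpə]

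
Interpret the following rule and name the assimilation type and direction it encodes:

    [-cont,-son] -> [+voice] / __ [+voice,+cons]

The structural change is [+voice], and the conditioning segment [+voice,+cons] (a voiced consonant) is itself voiced, so the target comes to share the voicing of its neighbour — voicing assimilation.
Since the environment is written after the underscore, the trigger follows the target; the direction is regressive.

regressive voicing assimilation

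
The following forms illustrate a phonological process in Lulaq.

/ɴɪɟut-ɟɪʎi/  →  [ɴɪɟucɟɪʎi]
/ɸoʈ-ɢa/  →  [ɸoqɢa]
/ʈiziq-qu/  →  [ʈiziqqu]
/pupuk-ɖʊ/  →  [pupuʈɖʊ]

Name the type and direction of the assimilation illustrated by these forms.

Underlying /t/ is realised as [c] next to /ɟ/; /ɟ/ itself does not change.
The change alveolar → palatal matches the place of the following /ɟ/, identifying this as place assimilation.
Manner and voice are unchanged, so the assimilation is partial, not total.
The other alternating forms pattern the same way: /ʈ/ → [q] before /ɢ/ (retroflex → uvular, matching uvular); /k/ → [ʈ] before /ɖ/ (velar → retroflex, matching retroflex) — only place changes, and always toward the following segment.
Nothing changes in [ʈiziqqu]: there the adjacent consonants already agree in place (/q/ and /q/ are both uvular), so this form is consistent with the same rule.
Since the segment that changes precedes the conditioning segment, the assimilation is regressive.

regressive place assimilation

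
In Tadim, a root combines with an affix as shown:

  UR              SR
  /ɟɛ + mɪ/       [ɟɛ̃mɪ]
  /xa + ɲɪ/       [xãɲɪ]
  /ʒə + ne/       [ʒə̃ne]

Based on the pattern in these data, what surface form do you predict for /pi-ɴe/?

The data show regressive nasality assimilation (vowel nasalisation): /ɛ/ → [ɛ̃] before /m/; /a/ → [ã] before /ɲ/; /ə/ → [ə̃] before /n/ — a vowel is nasalised by an immediately following nasal consonant.
/i/ sits next to the nasal /ɴ/ and is therefore nasalised to [ĩ].

[pĩɴe]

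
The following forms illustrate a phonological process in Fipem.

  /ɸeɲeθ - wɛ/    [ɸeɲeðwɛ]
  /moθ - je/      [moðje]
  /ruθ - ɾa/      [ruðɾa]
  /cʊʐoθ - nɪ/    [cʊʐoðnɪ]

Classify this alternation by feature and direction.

Comparing underlying and surface forms, /θ/ → [ð] is the alternation; the neighbouring /w/ is constant.
/θ/ is voiceless while /w/ is voiced; the output [ð] is voiced, matching the trigger — so the feature that spreads is voicing.
Place and manner are unchanged, so the assimilation is partial, not total.
The other alternating forms pattern the same way: /θ/ → [ð] before /j/ (voiceless → voiced, matching voiced); /θ/ → [ð] before /ɾ/ (voiceless → voiced, matching voiced); /θ/ → [ð] before /n/ (voiceless → voiced, matching voiced) — only voicing changes, and always toward the following segment.
Since the segment that changes precedes the conditioning segment, the assimilation is regressive.

regressive voicing assimilation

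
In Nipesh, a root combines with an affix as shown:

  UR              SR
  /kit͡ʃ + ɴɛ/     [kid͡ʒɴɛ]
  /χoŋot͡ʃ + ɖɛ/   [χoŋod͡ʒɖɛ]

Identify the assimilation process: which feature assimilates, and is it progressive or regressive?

Underlying /t͡ʃ/ is realised as [d͡ʒ] next to /ɴ/; /ɴ/ itself does not change.
/t͡ʃ/ is voiceless while /ɴ/ is voiced; the output [d͡ʒ] is voiced, matching the trigger — so the feature that spreads is voicing.
Place and manner are unchanged, so the assimilation is partial, not total.
The same holds elsewhere in the data: /t͡ʃ/ → [d͡ʒ] before /ɖ/ (voiceless → voiced, matching voiced) — only voicing changes, and always toward the following segment.
The trigger is the following segment, so the direction is regressive (anticipatory).

regressive voicing assimilation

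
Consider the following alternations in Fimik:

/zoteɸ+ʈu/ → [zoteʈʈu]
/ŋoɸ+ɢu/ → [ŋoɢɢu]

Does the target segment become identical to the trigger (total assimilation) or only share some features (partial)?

Underlying /ɸ/ is realised as [ʈ] next to /ʈ/; /ʈ/ itself does not change.
The output [ʈ] is identical to the trigger /ʈ/ — every feature (place, manner, voicing) has been copied — so this is total assimilation.
The remaining alternation confirms this: /ɸ/ → [ɢ] before /ɢ/ — in each case the output is a copy of the following consonant.

total assimilation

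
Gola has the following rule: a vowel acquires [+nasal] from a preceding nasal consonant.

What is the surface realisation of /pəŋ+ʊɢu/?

The vowel /ʊ/ is adjacent to the preceding nasal /ŋ/, so it acquires [+nasal] and surfaces as [ʊ̃].

[pəŋʊ̃ɢu]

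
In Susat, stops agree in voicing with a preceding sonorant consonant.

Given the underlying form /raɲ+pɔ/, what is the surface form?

[raɲbɔ]

The rule targets /p/ (voiceless bilabial stop), which sits after the trigger /ɲ/ (voiced).
The voiced bilabial stop is [b], so /p/ → [b].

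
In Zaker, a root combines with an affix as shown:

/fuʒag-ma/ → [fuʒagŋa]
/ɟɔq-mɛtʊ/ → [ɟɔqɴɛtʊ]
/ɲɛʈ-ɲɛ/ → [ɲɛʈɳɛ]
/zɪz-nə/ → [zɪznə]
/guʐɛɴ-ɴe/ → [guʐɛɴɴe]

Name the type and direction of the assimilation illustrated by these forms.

Underlying /m/ is realised as [ŋ] next to /g/; /g/ itself does not change.
The change bilabial → velar matches the place of the preceding /g/, identifying this as place assimilation.
Manner and voice are unchanged, so the assimilation is partial, not total.
The same holds elsewhere in the data: /m/ → [ɴ] after /q/ (bilabial → uvular, matching uvular); /ɲ/ → [ɳ] after /ʈ/ (palatal → retroflex, matching retroflex) — only place changes, and always toward the preceding segment.
No alternation appears in [zɪznə], [guʐɛɴɴe]: there the adjacent consonants already agree in place (/n/ and /z/ are both alveolar; /ɴ/ and /ɴ/ are both uvular), so these forms are consistent with the same rule.
The trigger is the preceding segment, so the direction is progressive (perseverative).

progressive place assimilation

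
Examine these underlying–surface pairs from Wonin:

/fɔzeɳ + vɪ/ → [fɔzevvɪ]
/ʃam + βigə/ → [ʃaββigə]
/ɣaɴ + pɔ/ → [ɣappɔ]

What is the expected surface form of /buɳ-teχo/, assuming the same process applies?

The data show regressive total assimilation (/ɳ/ → [v] before /v/; /m/ → [β] before /β/; /ɴ/ → [p] before /p/): in every case the target segment becomes identical to its following neighbour, copying more than a single feature.
/ɳ/ is the segment targeted by the rule; it sits immediately before /t/, so it assimilates completely and surfaces as [t].

[butteχo]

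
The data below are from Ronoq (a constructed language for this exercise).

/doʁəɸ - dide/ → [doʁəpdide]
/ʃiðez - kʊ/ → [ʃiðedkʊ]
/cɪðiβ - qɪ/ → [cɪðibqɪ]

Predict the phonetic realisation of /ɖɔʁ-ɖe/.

The data show regressive manner assimilation: /ɸ/ → [p] before /d/; /z/ → [d] before /k/; /β/ → [b] before /q/. In each pair only manner changes, matching the following consonant, while place and voice stay constant.
/ʁ/ is a voiced uvular fricative. The following trigger /ɖ/ is a stop, so /ʁ/ must become a stop as well.
A voiced uvular stop is [ɢ], so the surface segment is [ɢ].

[ɖɔɢɖe]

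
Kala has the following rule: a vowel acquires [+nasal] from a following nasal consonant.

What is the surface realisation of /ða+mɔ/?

[ðãmɔ]

/a/ sits next to the nasal /m/ and is therefore nasalised to [ã].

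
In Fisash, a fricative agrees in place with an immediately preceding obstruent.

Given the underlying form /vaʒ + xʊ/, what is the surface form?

/x/ is a voiceless velar fricative. The preceding trigger /ʒ/ is postalveolar, so /x/ must become postalveolar as well.
The voiceless postalveolar fricative is [ʃ], so /x/ → [ʃ].

[vaʒʃʊ]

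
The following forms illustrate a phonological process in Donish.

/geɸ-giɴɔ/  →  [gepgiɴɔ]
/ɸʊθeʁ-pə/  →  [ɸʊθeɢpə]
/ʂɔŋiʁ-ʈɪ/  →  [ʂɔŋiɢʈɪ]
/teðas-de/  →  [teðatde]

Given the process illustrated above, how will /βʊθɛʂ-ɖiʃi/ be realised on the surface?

[βʊθɛʈɖiʃi]

The data show regressive manner assimilation: /ɸ/ → [p] before /g/; /ʁ/ → [ɢ] before /p/; /ʁ/ → [ɢ] before /ʈ/; /s/ → [t] before /d/. In each pair only manner changes, matching the following consonant, while place and voice stay constant.
/ʂ/ is a voiceless retroflex fricative. The following trigger /ɖ/ is a stop, so /ʂ/ must become a stop as well.
A voiceless retroflex stop is [ʈ], so the surface segment is [ʈ].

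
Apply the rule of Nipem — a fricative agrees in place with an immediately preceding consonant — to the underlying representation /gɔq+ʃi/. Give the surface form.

The rule targets /ʃ/ (voiceless postalveolar fricative), which sits after the trigger /q/ (uvular).
A voiceless uvular fricative is [χ], so the surface segment is [χ].

[gɔqχi]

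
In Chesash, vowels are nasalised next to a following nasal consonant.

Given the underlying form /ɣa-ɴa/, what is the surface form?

The vowel /a/ is adjacent to the following nasal /ɴ/, so it acquires [+nasal] and surfaces as [ã].

[ɣãɴa]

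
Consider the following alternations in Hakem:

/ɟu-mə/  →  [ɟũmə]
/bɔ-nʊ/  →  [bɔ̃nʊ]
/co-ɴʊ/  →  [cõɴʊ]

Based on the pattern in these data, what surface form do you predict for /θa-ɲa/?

The data show regressive nasality assimilation (vowel nasalisation): /u/ → [ũ] before /m/; /ɔ/ → [ɔ̃] before /n/; /o/ → [õ] before /ɴ/ — a vowel is nasalised by an immediately following nasal consonant.
The vowel /a/ is adjacent to the following nasal /ɲ/, so it acquires [+nasal] and surfaces as [ã].

[θãɲa]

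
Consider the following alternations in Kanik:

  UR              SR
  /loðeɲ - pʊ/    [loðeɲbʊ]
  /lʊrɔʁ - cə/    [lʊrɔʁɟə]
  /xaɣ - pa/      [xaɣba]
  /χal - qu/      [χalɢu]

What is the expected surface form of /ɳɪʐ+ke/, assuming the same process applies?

[ɳɪʐge]

The data show progressive voicing assimilation: /p/ → [b] after /ɲ/; /c/ → [ɟ] after /ʁ/; /p/ → [b] after /ɣ/; /q/ → [ɢ] after /l/. In each pair only voicing changes, matching the preceding consonant, while place and manner stay constant.
The rule targets /k/ (voiceless velar stop), which sits after the trigger /ʐ/ (voiced).
Changing only its voicing to voiced gives [g] — the voiced velar stop.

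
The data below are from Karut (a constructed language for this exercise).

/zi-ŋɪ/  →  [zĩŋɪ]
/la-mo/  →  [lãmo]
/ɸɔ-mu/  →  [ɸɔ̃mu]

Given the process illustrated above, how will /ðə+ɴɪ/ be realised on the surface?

[ðə̃ɴɪ]

The data show regressive nasality assimilation (vowel nasalisation): /i/ → [ĩ] before /ŋ/; /a/ → [ã] before /m/; /ɔ/ → [ɔ̃] before /m/ — a vowel is nasalised by an immediately following nasal consonant.
/ə/ sits next to the nasal /ɴ/ and is therefore nasalised to [ə̃].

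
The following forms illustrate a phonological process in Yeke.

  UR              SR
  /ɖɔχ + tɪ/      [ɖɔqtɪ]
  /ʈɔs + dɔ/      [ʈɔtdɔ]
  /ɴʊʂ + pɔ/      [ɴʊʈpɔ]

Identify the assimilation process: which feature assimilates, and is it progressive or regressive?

Comparing underlying and surface forms, /χ/ → [q] is the alternation; the neighbouring /t/ is constant.
/χ/ is a fricative while /t/ is a stop; the output [q] is a stop, matching the trigger — so the feature that spreads is manner.
Place and voice are unchanged, so the assimilation is partial, not total.
The same holds elsewhere in the data: /s/ → [t] before /d/ (fricative → stop, matching a stop); /ʂ/ → [ʈ] before /p/ (fricative → stop, matching a stop) — only manner changes, and always toward the following segment.
The trigger is the following segment, so the direction is regressive (anticipatory).

regressive manner assimilation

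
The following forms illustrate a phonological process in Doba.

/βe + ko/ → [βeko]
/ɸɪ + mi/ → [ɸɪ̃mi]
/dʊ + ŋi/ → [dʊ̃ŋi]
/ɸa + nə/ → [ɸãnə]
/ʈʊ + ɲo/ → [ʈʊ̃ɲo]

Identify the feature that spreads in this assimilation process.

The vowel /ɪ/ surfaces as nasalised [ɪ̃] next to the following nasal /m/ — it has acquired the [+nasal] feature of its neighbour.
The other forms show the same pattern: /ʊ/ → [ʊ̃] before /ŋ/; /a/ → [ã] before /n/; /ʊ/ → [ʊ̃] before /ɲ/ — each time a vowel is nasalised next to a following nasal.
No change occurs in [βeko] because the vowel at the boundary is adjacent to an oral consonant, not a nasal (/e/ next to /k/).

nasality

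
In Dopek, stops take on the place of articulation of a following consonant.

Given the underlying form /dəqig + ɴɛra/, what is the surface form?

The rule targets /g/ (voiced velar stop), which sits before the trigger /ɴ/ (uvular).
Changing only its place to uvular gives [ɢ] — the voiced uvular stop.

[dəqiɢɴɛra]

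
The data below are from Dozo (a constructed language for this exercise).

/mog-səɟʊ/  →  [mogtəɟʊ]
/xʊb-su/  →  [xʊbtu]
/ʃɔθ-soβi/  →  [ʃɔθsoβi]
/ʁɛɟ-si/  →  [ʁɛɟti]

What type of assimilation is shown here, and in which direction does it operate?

progressive manner assimilation

The segment that alternates is /s/, which surfaces as [t] when adjacent to /g/.
The change fricative → stop matches the manner of the preceding /g/, identifying this as manner assimilation.
Place and voice are unchanged, so the assimilation is partial, not total.
The same holds elsewhere in the data: /s/ → [t] after /b/ (fricative → stop, matching a stop); /s/ → [t] after /ɟ/ (fricative → stop, matching a stop) — only manner changes, and always toward the preceding segment.
Nothing changes in [ʃɔθsoβi]: there the adjacent consonants already agree in manner (/s/ and /θ/ are both fricatives), so this form is consistent with the same rule.
The trigger is the preceding segment, so the direction is progressive (perseverative).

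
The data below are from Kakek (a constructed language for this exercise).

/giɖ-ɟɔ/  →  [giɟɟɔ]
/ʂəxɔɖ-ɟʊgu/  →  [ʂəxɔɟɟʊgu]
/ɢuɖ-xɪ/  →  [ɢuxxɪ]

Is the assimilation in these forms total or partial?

Comparing underlying and surface forms, /ɖ/ → [x] is the alternation; the neighbouring /x/ is constant.
The output [x] is identical to the trigger /x/ — every feature (place, manner, voicing) has been copied — so this is total assimilation.
The remaining alternation confirms this: /ɖ/ → [ɟ] before /ɟ/ — in each case the output is a copy of the following consonant.

total assimilation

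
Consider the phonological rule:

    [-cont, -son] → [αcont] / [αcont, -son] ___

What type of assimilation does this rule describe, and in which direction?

progressive manner assimilation

The rule copies [cont] (continuancy) from the environment onto the target stops; since [±cont] encodes the stop/fricative manner contrast, the assimilating dimension is manner.
The conditioning segment sits to the left of the focus bar, meaning the trigger precedes the segment that changes — progressive assimilation.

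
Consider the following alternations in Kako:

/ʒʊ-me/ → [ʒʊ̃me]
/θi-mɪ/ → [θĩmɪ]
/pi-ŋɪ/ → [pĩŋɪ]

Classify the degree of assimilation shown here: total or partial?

partial assimilation

The vowel /ʊ/ surfaces as nasalised [ʊ̃] next to the following nasal /m/ — it has acquired the [+nasal] feature of its neighbour.
Likewise in the remaining data: /i/ → [ĩ] before /m/; /i/ → [ĩ] before /ŋ/ — each time a vowel is nasalised next to a following nasal.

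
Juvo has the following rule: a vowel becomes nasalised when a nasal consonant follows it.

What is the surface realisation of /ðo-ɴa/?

/o/ sits next to the nasal /ɴ/ and is therefore nasalised to [õ].

[ðõɴa]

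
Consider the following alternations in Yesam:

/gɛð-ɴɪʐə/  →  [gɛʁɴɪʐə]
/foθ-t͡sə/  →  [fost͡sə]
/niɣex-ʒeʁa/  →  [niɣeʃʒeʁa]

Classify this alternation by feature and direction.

Comparing underlying and surface forms, /ð/ → [ʁ] is the alternation; the neighbouring /ɴ/ is constant.
The change dental → uvular matches the place of the following /ɴ/, identifying this as place assimilation.
Manner and voice are unchanged, so the assimilation is partial, not total.
The same holds elsewhere in the data: /θ/ → [s] before /t͡s/ (dental → alveolar, matching alveolar); /x/ → [ʃ] before /ʒ/ (velar → postalveolar, matching postalveolar) — only place changes, and always toward the following segment.
Since the segment that changes precedes the conditioning segment, the assimilation is regressive.

regressive place assimilation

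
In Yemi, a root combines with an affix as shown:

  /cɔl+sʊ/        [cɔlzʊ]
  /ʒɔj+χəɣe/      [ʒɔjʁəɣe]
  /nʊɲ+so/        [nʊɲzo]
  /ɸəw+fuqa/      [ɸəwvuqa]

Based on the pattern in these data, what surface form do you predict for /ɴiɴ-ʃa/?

[ɴiɴʒa]

The data show progressive voicing assimilation: /s/ → [z] after /l/; /χ/ → [ʁ] after /j/; /s/ → [z] after /ɲ/; /f/ → [v] after /w/. In each pair only voicing changes, matching the preceding consonant, while place and manner stay constant.
/ʃ/ is a voiceless postalveolar fricative. The preceding trigger /ɴ/ is voiced, so /ʃ/ must become voiced as well.
The voiced postalveolar fricative is [ʒ], so /ʃ/ → [ʒ].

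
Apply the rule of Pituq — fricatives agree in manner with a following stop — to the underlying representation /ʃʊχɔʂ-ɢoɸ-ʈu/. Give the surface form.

The rule targets /ʂ/ (voiceless retroflex fricative), which sits before the trigger /ɢ/ (stop).
A voiceless retroflex stop is [ʈ], so the surface segment is [ʈ].
At the second juncture, /ɸ/ likewise becomes [p] adjacent to /ʈ/.

[ʃʊχɔʈɢopʈu]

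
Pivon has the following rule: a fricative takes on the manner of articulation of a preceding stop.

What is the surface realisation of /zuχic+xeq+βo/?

[zuχickeqbo]

The rule targets /x/ (voiceless velar fricative), which sits after the trigger /c/ (stop).
The voiceless velar stop is [k], so /x/ → [k].
At the second juncture, /β/ likewise becomes [b] adjacent to /q/.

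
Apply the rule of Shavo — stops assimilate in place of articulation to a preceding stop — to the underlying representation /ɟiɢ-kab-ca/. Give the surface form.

[ɟiɢqabpa]

/k/ is a voiceless velar stop. The preceding trigger /ɢ/ is uvular, so /k/ must become uvular as well.
A voiceless uvular stop is [q], so the surface segment is [q].
At the second juncture, /c/ likewise becomes [p] adjacent to /b/.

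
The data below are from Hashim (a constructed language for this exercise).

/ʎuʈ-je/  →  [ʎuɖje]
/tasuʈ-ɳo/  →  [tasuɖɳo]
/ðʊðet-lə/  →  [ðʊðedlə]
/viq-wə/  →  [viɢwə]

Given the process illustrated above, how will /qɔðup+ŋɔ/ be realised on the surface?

The data show regressive voicing assimilation: /ʈ/ → [ɖ] before /j/; /ʈ/ → [ɖ] before /ɳ/; /t/ → [d] before /l/; /q/ → [ɢ] before /w/. In each pair only voicing changes, matching the following consonant, while place and manner stay constant.
/p/ is a voiceless bilabial stop. The following trigger /ŋ/ is voiced, so /p/ must become voiced as well.
Changing only its voicing to voiced gives [b] — the voiced bilabial stop.

[qɔðubŋɔ]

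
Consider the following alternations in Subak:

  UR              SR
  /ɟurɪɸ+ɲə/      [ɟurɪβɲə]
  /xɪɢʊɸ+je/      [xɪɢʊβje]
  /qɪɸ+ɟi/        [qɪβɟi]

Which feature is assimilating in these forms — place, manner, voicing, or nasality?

Comparing underlying and surface forms, /ɸ/ → [β] is the alternation; the neighbouring /ɲ/ is constant.
The change voiceless → voiced matches the voicing of the following /ɲ/, identifying this as voicing assimilation.
The same holds elsewhere in the data: /ɸ/ → [β] before /j/ (voiceless → voiced, matching voiced); /ɸ/ → [β] before /ɟ/ (voiceless → voiced, matching voiced) — only voicing changes, and always toward the following segment.

voicing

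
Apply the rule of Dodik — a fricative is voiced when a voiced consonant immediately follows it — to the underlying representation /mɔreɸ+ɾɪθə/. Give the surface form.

[mɔreβɾɪθə]

/ɸ/ is a voiceless bilabial fricative. The following trigger /ɾ/ is voiced, so /ɸ/ must become voiced as well.
A voiced bilabial fricative is [β], so the surface segment is [β].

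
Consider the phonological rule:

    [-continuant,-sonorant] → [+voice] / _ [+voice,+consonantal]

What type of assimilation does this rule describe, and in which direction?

regressive voicing assimilation

The target ([-continuant,-sonorant], stops) acquires [+voice] next to a voiced consonant ([+voice,+consonantal]) — it takes on the voicing of its neighbour, so the feature that spreads is voicing.
The conditioning segment sits to the right of the focus bar, meaning the trigger follows the segment that changes — regressive assimilation.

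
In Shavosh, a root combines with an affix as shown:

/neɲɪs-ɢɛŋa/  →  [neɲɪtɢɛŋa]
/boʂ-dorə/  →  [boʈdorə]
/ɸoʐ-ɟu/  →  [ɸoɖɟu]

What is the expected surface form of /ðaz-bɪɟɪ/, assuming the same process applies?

The data show regressive manner assimilation: /s/ → [t] before /ɢ/; /ʂ/ → [ʈ] before /d/; /ʐ/ → [ɖ] before /ɟ/. In each pair only manner changes, matching the following consonant, while place and voice stay constant.
The rule targets /z/ (voiced alveolar fricative), which sits before the trigger /b/ (stop).
A voiced alveolar stop is [d], so the surface segment is [d].

[ðadbɪɟɪ]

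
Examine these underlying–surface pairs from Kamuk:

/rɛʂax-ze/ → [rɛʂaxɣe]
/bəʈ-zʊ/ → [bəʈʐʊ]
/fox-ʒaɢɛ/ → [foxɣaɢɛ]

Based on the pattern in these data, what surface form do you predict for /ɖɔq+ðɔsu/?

[ɖɔqʁɔsu]

The data show progressive place assimilation: /z/ → [ɣ] after /x/; /z/ → [ʐ] after /ʈ/; /ʒ/ → [ɣ] after /x/. In each pair only place changes, matching the preceding consonant, while manner and voice stay constant.
The rule targets /ð/ (voiced dental fricative), which sits after the trigger /q/ (uvular).
The voiced uvular fricative is [ʁ], so /ð/ → [ʁ].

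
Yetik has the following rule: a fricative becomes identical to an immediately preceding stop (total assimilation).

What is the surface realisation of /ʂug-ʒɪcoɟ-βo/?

/ʒ/ is the segment targeted by the rule; it sits immediately after /g/, so it assimilates completely and surfaces as [g].
The same rule applies at the second boundary: /β/ → [ɟ] next to /ɟ/.

[ʂuggɪcoɟɟo]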